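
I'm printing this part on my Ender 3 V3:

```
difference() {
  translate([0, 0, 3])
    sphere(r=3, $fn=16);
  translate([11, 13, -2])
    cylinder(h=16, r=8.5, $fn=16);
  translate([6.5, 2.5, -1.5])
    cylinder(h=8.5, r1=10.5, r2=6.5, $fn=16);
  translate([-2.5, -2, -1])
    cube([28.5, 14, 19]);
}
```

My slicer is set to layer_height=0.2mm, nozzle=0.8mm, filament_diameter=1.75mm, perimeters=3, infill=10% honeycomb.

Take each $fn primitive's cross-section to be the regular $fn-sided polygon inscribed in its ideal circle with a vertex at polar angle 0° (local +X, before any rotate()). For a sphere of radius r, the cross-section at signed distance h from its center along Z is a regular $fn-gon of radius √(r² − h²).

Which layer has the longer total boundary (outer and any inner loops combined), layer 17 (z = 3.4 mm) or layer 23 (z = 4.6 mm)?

Layer 17 (z = 3.4): the r=3 sphere slices to a regular 16-gon of circumradius 2.973 (√(r²−h²) with h=0.4 from center) (perimeter = 2·16·2.973·sin(180°/16) = 18.56 mm); the r=8.5 cylinder at (11, 13) contributes a regular 16-gon of circumradius 8.5 (perimeter = 2·16·8.500·sin(180°/16) = 53.06 mm); the cone at (6.5, 2.5) contributes a regular 16-gon of circumradius 8.194 (interpolated between r1=10.5 and r2=6.5 at t=0.576) (perimeter = 2·16·8.194·sin(180°/16) = 51.15 mm); the 28.5×14 cube at (-2.5, -2) contributes its full rectangle (perimeter 85.00 mm); After the difference (first − rest): starting from the r=3 sphere, the r=8.5 cylinder at (11, 13) misses the remaining region (no effect); the cone at (6.5, 2.5) partially overlaps it — only the 19.01 mm² overlap (of its 205.56 mm²) is removed, clipping the outline; the 28.5×14 cube at (-2.5, -2) partially overlaps it — only the 5.61 mm² overlap (of its 399.00 mm²) is removed, clipping the outline — boundary = 12.19 mm. So its perimeter = 12.19 mm. Layer 23 (z = 4.6): the r=3 sphere contributes a regular 16-gon of circumradius √(3²−1.6²) = 2.538 (perimeter = 2·16·2.538·sin(180°/16) = 15.84 mm); the r=8.5 cylinder at (11, 13) contributes a regular 16-gon of circumradius 8.5 (perimeter = 2·16·8.500·sin(180°/16) = 53.06 mm); the cone at (6.5, 2.5) (r1=10.5→r2=6.5) has section circumradius 7.629 here — a regular 16-gon (perimeter = 2·16·7.629·sin(180°/16) = 47.63 mm); the cube at (-2.5, -2) (footprint 28.5×14) is included at this height (perimeter 85.00 mm); After the difference (first − rest): starting from the r=3 sphere, the r=8.5 cylinder at (11, 13) misses the remaining region (no effect); the cone at (6.5, 2.5) partially overlaps it — only the 11.95 mm² overlap (of its 178.20 mm²) is removed, clipping the outline; the 28.5×14 cube at (-2.5, -2) partially overlaps it — only the 6.94 mm² overlap (of its 399.00 mm²) is removed, clipping the outline — boundary = 5.61 mm. So its perimeter = 5.61 mm. Layer 17 is larger (12.19 vs 5.61 mm).

layer 17 (z = 3.4 mm)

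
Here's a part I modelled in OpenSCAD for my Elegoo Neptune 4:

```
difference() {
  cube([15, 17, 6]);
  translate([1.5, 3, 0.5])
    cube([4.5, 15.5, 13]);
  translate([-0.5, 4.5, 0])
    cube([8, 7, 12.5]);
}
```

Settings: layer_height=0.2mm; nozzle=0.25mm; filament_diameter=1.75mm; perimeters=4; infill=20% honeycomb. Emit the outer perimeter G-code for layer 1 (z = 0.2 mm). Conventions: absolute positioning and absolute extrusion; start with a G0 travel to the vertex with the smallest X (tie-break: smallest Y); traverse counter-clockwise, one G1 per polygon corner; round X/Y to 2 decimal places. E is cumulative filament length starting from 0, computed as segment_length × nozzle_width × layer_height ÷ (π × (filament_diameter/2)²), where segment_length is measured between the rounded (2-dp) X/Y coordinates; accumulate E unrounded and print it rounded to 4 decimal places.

At z = 0.2 mm: the 15×17 cube contributes its full rectangle; the cube at (1.5, 3) is absent (z outside [0.5, 13.5]); the cube at (-0.5, 4.5) is present — its section is the full 8×7 rectangle; After the difference (first − rest): starting from the 15×17 cube, the 8×7 cube at (-0.5, 4.5) partially overlaps it — only the 52.50 mm² overlap (of its 56.00 mm²) is removed, clipping the outline — 1 connected region. The outline is a single polygon with 8 vertices. Extrusion per mm of travel: 0.25 × 0.2 / (π × 0.875²) = 0.020788. Accumulating E over each segment gives final E = 1.6422.

G0 X0.00 Y0.00 Z0.20
G1 X15.00 Y0.00 E0.3118
G1 X15.00 Y17.00 E0.6652
G1 X0.00 Y17.00 E0.9770
G1 X0.00 Y11.50 E1.0913
G1 X7.50 Y11.50 E1.2473
G1 X7.50 Y4.50 E1.3928
G1 X0.00 Y4.50 E1.5487
G1 X0.00 Y0.00 E1.6422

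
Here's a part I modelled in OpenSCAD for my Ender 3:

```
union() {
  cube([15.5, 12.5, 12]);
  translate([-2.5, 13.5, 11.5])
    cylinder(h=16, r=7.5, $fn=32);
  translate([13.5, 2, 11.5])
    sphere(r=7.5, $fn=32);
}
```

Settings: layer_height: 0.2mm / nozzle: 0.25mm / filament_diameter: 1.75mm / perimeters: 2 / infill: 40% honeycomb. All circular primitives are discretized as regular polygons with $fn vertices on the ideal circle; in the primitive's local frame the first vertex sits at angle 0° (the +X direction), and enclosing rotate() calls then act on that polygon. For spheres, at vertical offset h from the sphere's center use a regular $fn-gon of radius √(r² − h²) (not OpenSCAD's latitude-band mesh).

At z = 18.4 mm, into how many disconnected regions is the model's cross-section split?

2

At z = 18.4 mm: the cube is absent (z outside [0, 12]); the cylinder at (-2.5, 13.5): section is a regular 32-gon, circumradius r=7.5; the r=7.5 sphere at (13.5, 2) contributes a regular 32-gon of circumradius √(7.5²−6.9²) = 2.939; Combining (union): the 2 present regions are separate (no shared area or edge), so areas and boundary lengths simply add and each stays a separate island — 2 connected regions. The result has 2 disconnected regions.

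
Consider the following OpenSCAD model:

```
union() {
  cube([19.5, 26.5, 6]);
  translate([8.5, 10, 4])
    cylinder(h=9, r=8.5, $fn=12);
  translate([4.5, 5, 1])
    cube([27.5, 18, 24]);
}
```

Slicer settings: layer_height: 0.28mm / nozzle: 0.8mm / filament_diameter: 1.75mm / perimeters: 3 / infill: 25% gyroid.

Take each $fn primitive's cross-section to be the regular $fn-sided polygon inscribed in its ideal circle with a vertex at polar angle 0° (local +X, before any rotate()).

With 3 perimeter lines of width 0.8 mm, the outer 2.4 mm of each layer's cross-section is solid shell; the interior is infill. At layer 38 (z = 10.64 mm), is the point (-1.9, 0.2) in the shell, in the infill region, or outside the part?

outside

At z = 10.64 mm: the cube is absent (z outside [0, 6]); the r=8.5 cylinder at (8.5, 10) contributes a regular 12-gon of circumradius 8.5; the cube at (4.5, 5) (footprint 27.5×18) is included at this height; Merging all regions: the regions partially overlap (shared area 144.99 mm²), so overlapping operands fuse into one piece — 1 connected region. Overall, the cross-section is a single solid region. The nearest boundary edge runs (4.25, 2.64)→(1.14, 5.75); distance from the point to it = 6.07 mm. The point is not inside any of the regions above, so it lies outside the cross-section (6.07 mm from the nearest boundary).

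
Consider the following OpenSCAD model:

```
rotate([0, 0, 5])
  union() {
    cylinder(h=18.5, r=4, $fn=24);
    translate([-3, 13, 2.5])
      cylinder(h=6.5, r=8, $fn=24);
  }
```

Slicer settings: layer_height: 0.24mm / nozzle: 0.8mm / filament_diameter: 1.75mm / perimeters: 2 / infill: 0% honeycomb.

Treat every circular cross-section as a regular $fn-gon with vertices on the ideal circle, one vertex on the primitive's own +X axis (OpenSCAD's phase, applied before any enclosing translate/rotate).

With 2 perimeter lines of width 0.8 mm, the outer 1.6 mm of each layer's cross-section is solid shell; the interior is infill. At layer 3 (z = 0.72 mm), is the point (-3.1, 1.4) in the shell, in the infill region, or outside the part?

shell

At z = 0.72 mm: the cylinder: section is a regular 24-gon, circumradius r=4; the cylinder at (-3, 13) is absent (z outside [2.5, 9]); Combining (union): only the r=4 cylinder is present, so the union is just that shape — 1 connected region; (rotated 5° about Z; rotation is an isometry so areas/perimeters/island counts are preserved). Overall, the cross-section is a single solid region. Undo the 5° rotation: the query point maps to (-2.966, 1.665) in the un-rotated model frame. The nearest boundary edge runs (-3.46, 2.00)→(-3.86, 1.04); distance from the point to it = 0.59 mm. The point is inside the cross-section, 0.59 mm from the nearest boundary — within the 1.6 mm shell band (2 × 0.8).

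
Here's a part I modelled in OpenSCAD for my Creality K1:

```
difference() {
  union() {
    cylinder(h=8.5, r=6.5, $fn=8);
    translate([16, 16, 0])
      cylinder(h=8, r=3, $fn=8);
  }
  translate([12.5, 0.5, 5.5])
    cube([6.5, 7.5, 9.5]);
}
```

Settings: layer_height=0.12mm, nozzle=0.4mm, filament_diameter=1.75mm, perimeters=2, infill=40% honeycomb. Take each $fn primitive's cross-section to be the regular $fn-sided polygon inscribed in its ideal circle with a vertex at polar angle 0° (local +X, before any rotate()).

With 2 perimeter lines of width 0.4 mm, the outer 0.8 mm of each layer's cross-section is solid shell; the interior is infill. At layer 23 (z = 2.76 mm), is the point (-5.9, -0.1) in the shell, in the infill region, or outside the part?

shell

At z = 2.76 mm: the cylinder: section is a regular 8-gon, circumradius r=6.5; the cylinder at (16, 16): section is a regular 8-gon, circumradius r=3; Taking the union: the 2 present regions are separate (no shared area or edge), so areas and boundary lengths simply add and each stays a separate island — 2 connected regions; the cube at (12.5, 0.5) does not reach this height (z outside [5.5, 15]); After the difference (first − rest): none of the subtracted shapes is present at this height, so that combined region is unchanged — 2 connected regions. Overall, the cross-section has 2 separate islands. The nearest boundary edge runs (-4.60, -4.60)→(-6.50, 0.00); distance from the point to it = 0.52 mm. (Shell/infill is judged within the island containing the point — the largest one.) The point is inside the cross-section, 0.52 mm from the nearest boundary — within the 0.8 mm shell band (2 × 0.4).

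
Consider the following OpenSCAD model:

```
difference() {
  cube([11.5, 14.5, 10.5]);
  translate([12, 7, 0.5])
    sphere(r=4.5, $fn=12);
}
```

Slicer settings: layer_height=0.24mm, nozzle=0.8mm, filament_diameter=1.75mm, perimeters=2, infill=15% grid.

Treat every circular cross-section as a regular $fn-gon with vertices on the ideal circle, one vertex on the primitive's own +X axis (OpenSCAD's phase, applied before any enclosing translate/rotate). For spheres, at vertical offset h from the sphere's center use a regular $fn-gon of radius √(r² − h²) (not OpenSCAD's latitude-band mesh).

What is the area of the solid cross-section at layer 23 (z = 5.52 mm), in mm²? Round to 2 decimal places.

166.75 mm²

At z = 5.52 mm: the 11.5×14.5 cube contributes its full rectangle (area 166.75 mm²); the sphere at (12, 7) is not intersected at this z (|z−center|=5.020 > r=4.5); Subtracting the remaining from the first: none of the subtracted shapes is present at this height, so the 11.5×14.5 cube is unchanged — area = 166.75 mm². Overall, the cross-section is a single solid region. Net area = 166.75 mm².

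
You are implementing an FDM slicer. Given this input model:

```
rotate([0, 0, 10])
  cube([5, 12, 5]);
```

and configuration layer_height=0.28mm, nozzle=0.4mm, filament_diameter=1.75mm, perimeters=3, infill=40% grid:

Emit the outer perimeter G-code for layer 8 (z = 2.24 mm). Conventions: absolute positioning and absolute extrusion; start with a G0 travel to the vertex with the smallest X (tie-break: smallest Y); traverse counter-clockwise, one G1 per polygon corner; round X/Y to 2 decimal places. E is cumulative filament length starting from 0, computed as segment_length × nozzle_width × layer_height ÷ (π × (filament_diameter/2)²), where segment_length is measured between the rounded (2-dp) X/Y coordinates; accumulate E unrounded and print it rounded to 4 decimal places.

G0 X-2.08 Y11.82 Z2.24
G1 X0.00 Y0.00 E0.5588
G1 X4.92 Y0.87 E0.7915
G1 X2.84 Y12.69 E1.3503
G1 X-2.08 Y11.82 E1.5830

At z = 2.24 mm: the 5×12 cube contributes its full rectangle; (rotated 10° about Z; rotation is an isometry so areas/perimeters/island counts are preserved). The outline is a single polygon with 4 vertices. Extrusion per mm of travel: 0.4 × 0.28 / (π × 0.875²) = 0.046564. Accumulating E over each segment gives final E = 1.5830.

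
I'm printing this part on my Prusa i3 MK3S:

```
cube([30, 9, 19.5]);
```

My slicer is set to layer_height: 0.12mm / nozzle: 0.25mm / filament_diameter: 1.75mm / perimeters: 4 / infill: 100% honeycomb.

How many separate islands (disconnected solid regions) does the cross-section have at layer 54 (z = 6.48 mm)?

1

At z = 6.48 mm: the 30×9 cube contributes its full rectangle. Overall, the cross-section is a single solid region. Island count = 1.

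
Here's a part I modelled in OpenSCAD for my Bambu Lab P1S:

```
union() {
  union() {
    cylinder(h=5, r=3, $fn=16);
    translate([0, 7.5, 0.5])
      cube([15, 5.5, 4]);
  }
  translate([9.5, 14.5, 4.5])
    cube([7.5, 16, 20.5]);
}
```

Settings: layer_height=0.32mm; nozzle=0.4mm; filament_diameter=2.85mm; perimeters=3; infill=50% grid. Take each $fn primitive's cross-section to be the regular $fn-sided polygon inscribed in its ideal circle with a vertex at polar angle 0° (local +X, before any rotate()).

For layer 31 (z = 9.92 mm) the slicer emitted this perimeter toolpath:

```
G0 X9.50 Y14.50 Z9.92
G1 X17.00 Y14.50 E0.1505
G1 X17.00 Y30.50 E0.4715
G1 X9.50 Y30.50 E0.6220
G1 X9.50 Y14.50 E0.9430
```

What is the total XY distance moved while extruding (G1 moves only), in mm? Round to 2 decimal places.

Sum the Euclidean lengths of each G1 segment: total = 47.00 mm.

47.00 mm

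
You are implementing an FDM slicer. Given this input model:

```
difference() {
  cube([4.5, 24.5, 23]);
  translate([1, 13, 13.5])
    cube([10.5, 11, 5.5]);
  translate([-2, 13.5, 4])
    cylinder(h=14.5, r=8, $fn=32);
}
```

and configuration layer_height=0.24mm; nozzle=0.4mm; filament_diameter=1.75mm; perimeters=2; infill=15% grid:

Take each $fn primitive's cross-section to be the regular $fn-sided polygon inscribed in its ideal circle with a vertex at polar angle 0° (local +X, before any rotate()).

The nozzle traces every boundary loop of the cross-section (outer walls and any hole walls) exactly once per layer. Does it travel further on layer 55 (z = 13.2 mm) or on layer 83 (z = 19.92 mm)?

Layer 55 (z = 13.2): the cube (footprint 4.5×24.5) is included at this height (perimeter 58.00 mm); the cube at (1, 13) is not intersected at this z (z outside [13.5, 19]); the r=8 cylinder at (-2, 13.5) gives a regular 32-gon of circumradius 8 (constant along its height) (perimeter = 2·32·8.000·sin(180°/32) = 50.18 mm); After the difference (first − rest): starting from the 4.5×24.5 cube, the r=8 cylinder at (-2, 13.5) partially overlaps it — only the 59.05 mm² overlap (of its 199.77 mm²) is removed, clipping the outline — boundary = 44.46 mm. So its perimeter = 44.46 mm. Layer 83 (z = 19.92): the cube (footprint 4.5×24.5) is included at this height (perimeter 58.00 mm); the cube at (1, 13) is absent (z outside [13.5, 19]); the cylinder at (-2, 13.5) is not intersected at this z (z outside [4, 18.5]); Taking the first minus the rest: none of the subtracted shapes is present at this height, so the 4.5×24.5 cube is unchanged — boundary = 58.00 mm. So its perimeter = 58.00 mm. Layer 83 is larger (58.00 vs 44.46 mm).

layer 83 (z = 19.92 mm)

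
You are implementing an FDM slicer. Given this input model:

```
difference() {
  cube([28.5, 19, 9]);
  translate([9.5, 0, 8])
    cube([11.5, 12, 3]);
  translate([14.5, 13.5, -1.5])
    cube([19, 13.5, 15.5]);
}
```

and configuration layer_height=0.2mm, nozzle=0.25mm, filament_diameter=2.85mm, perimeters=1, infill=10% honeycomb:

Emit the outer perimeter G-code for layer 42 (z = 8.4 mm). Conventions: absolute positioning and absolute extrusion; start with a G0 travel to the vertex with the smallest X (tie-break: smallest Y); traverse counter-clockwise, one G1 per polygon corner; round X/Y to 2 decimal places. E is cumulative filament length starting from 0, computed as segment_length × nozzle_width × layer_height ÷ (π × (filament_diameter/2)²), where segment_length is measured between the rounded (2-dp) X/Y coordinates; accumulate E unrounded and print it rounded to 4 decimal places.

At z = 8.4 mm: the cube is present — its section is the full 28.5×19 rectangle; the 11.5×12 cube at (9.5, 0) contributes its full rectangle; the cube at (14.5, 13.5) (footprint 19×13.5) is included at this height; After the difference (first − rest): starting from the 28.5×19 cube, the 11.5×12 cube at (9.5, 0) lies inside it touching the edge (removes its full 138.00 mm²); the 19×13.5 cube at (14.5, 13.5) partially overlaps it — only the 77.00 mm² overlap (of its 256.50 mm²) is removed, clipping the outline — 1 connected region. The outline is a single polygon with 10 vertices. Extrusion per mm of travel: 0.25 × 0.2 / (π × 1.425²) = 0.007838. Accumulating E over each segment gives final E = 0.9327.

G0 X0.00 Y0.00 Z8.40
G1 X9.50 Y0.00 E0.0745
G1 X9.50 Y12.00 E0.1685
G1 X21.00 Y12.00 E0.2586
G1 X21.00 Y0.00 E0.3527
G1 X28.50 Y0.00 E0.4115
G1 X28.50 Y13.50 E0.5173
G1 X14.50 Y13.50 E0.6270
G1 X14.50 Y19.00 E0.6701
G1 X0.00 Y19.00 E0.7838
G1 X0.00 Y0.00 E0.9327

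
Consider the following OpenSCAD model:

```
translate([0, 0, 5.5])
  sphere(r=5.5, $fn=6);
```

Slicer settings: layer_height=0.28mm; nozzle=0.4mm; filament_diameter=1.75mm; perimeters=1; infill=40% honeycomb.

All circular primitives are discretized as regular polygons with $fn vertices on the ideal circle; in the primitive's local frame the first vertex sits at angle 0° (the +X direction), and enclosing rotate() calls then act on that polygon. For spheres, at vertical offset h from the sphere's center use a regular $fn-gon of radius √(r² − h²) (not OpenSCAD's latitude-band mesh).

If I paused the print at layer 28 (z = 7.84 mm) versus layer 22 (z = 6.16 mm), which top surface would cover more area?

Layer 28 (z = 7.84): the r=5.5 sphere slices to a regular 6-gon of circumradius 4.977 (√(r²−h²) with h=2.34 from center) (area = (6/2)·4.977²·sin(360°/6) = 64.37 mm²). So its area = 64.37 mm². Layer 22 (z = 6.16): the r=5.5 sphere contributes a regular 6-gon of circumradius √(5.5²−0.66²) = 5.460 (area = (6/2)·5.460²·sin(360°/6) = 77.46 mm²). So its area = 77.46 mm². Layer 22 is larger (77.46 vs 64.37 mm²).

layer 22 (z = 6.16 mm)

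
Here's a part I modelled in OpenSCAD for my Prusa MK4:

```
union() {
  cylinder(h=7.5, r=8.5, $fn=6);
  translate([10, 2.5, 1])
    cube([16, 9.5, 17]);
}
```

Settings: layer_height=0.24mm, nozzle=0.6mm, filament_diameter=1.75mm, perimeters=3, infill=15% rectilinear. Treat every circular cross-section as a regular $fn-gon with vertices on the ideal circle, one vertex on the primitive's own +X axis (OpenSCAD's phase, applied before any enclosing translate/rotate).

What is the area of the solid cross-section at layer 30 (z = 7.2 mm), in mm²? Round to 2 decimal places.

339.71 mm²

At z = 7.2 mm: the r=8.5 cylinder contributes a regular 6-gon of circumradius 8.5 (area = (6/2)·8.500²·sin(360°/6) = 187.71 mm²); the cube at (10, 2.5) (footprint 16×9.5) is included at this height (area 152.00 mm²); Combining (union): the 2 present regions are separate (no shared area or edge), so areas and boundary lengths simply add and each stays a separate island — area = 339.71 mm². Overall, the cross-section has 2 separate islands. Net area = 339.71 mm².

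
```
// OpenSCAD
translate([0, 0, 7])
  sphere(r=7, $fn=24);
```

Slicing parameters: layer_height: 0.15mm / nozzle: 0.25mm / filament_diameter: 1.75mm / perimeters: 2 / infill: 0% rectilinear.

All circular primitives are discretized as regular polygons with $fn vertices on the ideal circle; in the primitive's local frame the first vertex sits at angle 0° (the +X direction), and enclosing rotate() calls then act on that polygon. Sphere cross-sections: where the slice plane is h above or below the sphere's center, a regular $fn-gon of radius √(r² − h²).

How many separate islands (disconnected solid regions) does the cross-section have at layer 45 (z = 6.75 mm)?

At z = 6.75 mm: the sphere: section is a regular 24-gon, circumradius = √(r²−h²) = √(7²−0.25²) = 6.996. Overall, the cross-section is a single solid region. Island count = 1.

1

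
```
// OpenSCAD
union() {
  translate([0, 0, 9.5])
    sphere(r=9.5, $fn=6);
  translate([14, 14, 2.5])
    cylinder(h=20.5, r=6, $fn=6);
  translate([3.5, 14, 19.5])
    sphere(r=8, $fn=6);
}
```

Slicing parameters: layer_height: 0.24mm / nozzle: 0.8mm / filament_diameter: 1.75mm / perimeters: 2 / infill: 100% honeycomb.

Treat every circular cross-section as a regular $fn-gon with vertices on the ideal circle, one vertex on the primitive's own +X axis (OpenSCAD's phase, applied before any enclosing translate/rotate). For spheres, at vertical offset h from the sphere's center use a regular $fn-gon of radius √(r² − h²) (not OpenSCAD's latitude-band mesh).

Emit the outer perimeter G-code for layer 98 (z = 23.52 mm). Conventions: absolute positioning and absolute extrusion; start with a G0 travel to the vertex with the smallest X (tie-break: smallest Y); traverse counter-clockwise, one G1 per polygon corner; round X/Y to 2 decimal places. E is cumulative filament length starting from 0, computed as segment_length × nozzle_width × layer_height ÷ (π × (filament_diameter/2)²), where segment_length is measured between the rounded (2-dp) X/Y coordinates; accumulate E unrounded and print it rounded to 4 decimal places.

G0 X-3.42 Y14.00 Z23.52
G1 X0.04 Y8.01 E0.5522
G1 X6.96 Y8.01 E1.1046
G1 X10.42 Y14.00 E1.6568
G1 X6.96 Y19.99 E2.2089
G1 X0.04 Y19.99 E2.7613
G1 X-3.42 Y14.00 E3.3135

At z = 23.52 mm: the sphere does not reach this height (|z−center|=14.020 > r=9.5); the cylinder at (14, 14) does not reach this height (z outside [2.5, 23]); the sphere at (3.5, 14): section is a regular 6-gon, circumradius = √(r²−h²) = √(8²−4.02²) = 6.917; Taking the union: only the r=8 sphere at (3.5, 14) is present, so the union is just that shape — 1 connected region. The outline is a single polygon with 6 vertices. Extrusion per mm of travel: 0.8 × 0.24 / (π × 0.875²) = 0.079824. Accumulating E over each segment gives final E = 3.3135.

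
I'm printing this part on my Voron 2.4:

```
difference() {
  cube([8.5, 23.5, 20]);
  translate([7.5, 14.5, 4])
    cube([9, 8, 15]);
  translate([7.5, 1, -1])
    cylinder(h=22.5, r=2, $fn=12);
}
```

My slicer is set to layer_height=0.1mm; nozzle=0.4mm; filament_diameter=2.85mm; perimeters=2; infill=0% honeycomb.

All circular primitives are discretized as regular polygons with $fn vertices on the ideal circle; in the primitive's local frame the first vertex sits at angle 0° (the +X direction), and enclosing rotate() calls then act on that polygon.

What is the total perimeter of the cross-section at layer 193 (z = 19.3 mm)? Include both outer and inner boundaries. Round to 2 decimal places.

At z = 19.3 mm: the cube is present — its section is the full 8.5×23.5 rectangle (perimeter 64.00 mm); the cube at (7.5, 14.5) does not reach this height (z outside [4, 19]); the cylinder at (7.5, 1): section is a regular 12-gon, circumradius r=2 (perimeter = 2·12·2.000·sin(180°/12) = 12.42 mm); Subtracting the remaining from the first: starting from the 8.5×23.5 cube, the r=2 cylinder at (7.5, 1) partially overlaps it — only the 7.73 mm² overlap (of its 12.00 mm²) is removed, clipping the outline — boundary = 63.71 mm. Overall, the cross-section is a single solid region. Total boundary length (outer) = 63.71 mm.

63.71 mm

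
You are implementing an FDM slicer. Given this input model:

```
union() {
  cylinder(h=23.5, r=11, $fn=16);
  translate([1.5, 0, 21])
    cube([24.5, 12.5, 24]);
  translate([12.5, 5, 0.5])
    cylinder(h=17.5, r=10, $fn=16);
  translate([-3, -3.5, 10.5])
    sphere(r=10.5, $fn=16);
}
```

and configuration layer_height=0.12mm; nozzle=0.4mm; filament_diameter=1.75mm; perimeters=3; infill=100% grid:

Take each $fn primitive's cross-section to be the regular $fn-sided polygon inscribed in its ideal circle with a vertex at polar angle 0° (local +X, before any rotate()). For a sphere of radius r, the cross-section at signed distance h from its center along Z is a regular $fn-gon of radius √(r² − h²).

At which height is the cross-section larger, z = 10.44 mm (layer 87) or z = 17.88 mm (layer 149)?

Layer 87 (z = 10.44): the cylinder: section is a regular 16-gon, circumradius r=11 (area = (16/2)·11.000²·sin(360°/16) = 370.44 mm²); the cube at (1.5, 0) is not intersected at this z (z outside [21, 45]); the r=10 cylinder at (12.5, 5) gives a regular 16-gon of circumradius 10 (constant along its height) (area = (16/2)·10.000²·sin(360°/16) = 306.15 mm²); the r=10.5 sphere at (-3, -3.5) contributes a regular 16-gon of circumradius √(10.5²−0.06²) = 10.500 (area = (16/2)·10.500²·sin(360°/16) = 337.52 mm²); Taking the union: the regions partially overlap — summed areas 1014.10 mm² minus the doubly-counted overlap 335.82 mm² gives 678.28 mm² — area = 678.28 mm². So its area = 678.28 mm². Layer 149 (z = 17.88): the cylinder: section is a regular 16-gon, circumradius r=11 (area = (16/2)·11.000²·sin(360°/16) = 370.44 mm²); the cube at (1.5, 0) is absent (z outside [21, 45]); the cylinder at (12.5, 5): section is a regular 16-gon, circumradius r=10 (area = (16/2)·10.000²·sin(360°/16) = 306.15 mm²); the r=10.5 sphere at (-3, -3.5) slices to a regular 16-gon of circumradius 7.469 (√(r²−h²) with h=7.38 from center) (area = (16/2)·7.469²·sin(360°/16) = 170.79 mm²); Combining (union): the regions partially overlap — summed areas 847.37 mm² minus the doubly-counted overlap 240.87 mm² gives 606.50 mm² — area = 606.50 mm². So its area = 606.50 mm². Layer 87 is larger (678.28 vs 606.50 mm²).

layer 87 (z = 10.44 mm)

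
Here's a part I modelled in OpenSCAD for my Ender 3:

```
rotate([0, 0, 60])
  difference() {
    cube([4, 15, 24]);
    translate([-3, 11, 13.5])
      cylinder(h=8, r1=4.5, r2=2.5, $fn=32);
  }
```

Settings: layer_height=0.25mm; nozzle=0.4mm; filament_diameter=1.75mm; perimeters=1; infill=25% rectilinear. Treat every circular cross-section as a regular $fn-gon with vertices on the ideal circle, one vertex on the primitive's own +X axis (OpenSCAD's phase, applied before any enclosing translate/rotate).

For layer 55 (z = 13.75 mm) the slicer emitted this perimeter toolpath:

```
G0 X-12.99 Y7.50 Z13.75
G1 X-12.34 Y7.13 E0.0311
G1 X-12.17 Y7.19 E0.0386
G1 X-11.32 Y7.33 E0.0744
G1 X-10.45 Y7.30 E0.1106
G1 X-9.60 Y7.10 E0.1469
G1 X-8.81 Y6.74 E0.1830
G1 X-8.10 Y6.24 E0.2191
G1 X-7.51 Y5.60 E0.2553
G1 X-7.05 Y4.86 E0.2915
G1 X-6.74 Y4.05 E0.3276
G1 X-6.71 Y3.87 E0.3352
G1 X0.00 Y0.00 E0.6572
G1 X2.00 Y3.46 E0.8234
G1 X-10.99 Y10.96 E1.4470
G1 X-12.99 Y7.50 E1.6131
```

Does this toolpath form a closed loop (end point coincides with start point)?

yes

Start point (G0): (-12.99, 7.50). End point (last G1): the path returns to the start — closed.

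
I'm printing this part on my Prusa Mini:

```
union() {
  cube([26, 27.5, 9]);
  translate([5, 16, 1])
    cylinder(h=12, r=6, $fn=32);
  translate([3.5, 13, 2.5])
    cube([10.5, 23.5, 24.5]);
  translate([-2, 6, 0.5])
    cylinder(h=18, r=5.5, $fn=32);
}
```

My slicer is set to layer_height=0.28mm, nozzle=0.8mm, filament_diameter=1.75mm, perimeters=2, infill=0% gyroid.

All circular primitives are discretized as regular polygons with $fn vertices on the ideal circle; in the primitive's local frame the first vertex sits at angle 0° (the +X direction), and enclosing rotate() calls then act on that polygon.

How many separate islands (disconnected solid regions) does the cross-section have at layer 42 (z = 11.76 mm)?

At z = 11.76 mm: the cube is not intersected at this z (z outside [0, 9]); the r=6 cylinder at (5, 16) gives a regular 32-gon of circumradius 6 (constant along its height); the cube at (3.5, 13) is present — its section is the full 10.5×23.5 rectangle; the r=5.5 cylinder at (-2, 6) contributes a regular 32-gon of circumradius 5.5; Taking the union: the regions partially overlap (shared area 58.63 mm²), so overlapping operands fuse into one piece — 2 connected regions. Overall, the cross-section has 2 separate islands. Island count = 2.

2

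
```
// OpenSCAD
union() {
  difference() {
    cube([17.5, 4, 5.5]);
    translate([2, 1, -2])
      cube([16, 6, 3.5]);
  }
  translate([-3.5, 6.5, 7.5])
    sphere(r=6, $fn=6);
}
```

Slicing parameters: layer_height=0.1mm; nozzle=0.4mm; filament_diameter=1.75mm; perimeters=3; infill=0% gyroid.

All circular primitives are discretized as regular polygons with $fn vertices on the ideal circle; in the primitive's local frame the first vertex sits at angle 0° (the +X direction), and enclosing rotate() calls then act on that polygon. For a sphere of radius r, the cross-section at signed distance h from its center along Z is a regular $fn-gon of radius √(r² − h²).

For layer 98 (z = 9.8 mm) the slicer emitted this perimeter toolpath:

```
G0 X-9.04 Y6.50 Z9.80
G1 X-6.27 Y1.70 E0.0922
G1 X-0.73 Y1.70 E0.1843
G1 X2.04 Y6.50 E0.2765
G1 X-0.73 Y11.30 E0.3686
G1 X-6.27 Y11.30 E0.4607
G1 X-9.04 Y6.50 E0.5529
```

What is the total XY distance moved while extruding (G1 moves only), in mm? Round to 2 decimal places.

33.25 mm

Sum the Euclidean lengths of each G1 segment: total = 33.25 mm.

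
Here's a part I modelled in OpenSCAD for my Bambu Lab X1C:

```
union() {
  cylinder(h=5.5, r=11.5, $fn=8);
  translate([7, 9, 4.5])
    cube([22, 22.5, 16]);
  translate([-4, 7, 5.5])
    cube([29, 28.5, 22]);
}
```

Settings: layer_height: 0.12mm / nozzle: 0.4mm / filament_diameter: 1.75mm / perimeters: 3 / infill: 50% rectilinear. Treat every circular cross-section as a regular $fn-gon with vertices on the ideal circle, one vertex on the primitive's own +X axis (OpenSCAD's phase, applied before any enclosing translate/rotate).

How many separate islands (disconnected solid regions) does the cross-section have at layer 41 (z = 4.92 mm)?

2

At z = 4.92 mm: the cylinder: section is a regular 8-gon, circumradius r=11.5; the 22×22.5 cube at (7, 9) contributes its full rectangle; the cube at (-4, 7) is not intersected at this z (z outside [5.5, 27.5]); Combining (union): the 2 present regions are separate (no shared area or edge), so areas and boundary lengths simply add and each stays a separate island — 2 connected regions. Overall, the cross-section has 2 separate islands. Island count = 2.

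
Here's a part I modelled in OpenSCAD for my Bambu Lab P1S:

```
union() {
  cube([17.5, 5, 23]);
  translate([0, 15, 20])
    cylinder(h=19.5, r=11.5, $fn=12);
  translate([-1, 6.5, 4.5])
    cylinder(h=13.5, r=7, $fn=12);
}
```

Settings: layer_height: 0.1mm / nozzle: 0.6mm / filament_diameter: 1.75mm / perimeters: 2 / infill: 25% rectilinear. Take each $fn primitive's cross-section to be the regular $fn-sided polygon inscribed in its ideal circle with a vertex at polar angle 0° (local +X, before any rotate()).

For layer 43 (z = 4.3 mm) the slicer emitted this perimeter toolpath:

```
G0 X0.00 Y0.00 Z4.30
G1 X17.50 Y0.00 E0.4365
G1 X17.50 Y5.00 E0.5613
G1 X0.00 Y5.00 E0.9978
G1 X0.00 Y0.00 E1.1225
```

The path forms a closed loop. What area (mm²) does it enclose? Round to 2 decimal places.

Apply the shoelace formula to the sequence of (X, Y) vertices; enclosed area = 87.50 mm².

87.50 mm²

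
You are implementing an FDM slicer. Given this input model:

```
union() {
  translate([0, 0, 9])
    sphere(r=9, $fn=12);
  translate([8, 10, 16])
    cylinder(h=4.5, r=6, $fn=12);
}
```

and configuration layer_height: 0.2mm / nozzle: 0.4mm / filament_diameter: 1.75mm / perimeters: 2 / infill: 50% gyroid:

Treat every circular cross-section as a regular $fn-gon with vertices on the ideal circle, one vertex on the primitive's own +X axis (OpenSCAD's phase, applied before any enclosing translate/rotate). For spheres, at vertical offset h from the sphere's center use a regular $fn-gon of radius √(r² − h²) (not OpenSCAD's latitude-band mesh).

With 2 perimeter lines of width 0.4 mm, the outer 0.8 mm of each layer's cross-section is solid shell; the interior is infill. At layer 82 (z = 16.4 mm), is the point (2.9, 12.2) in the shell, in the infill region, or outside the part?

shell

At z = 16.4 mm: the r=9 sphere contributes a regular 12-gon of circumradius √(9²−7.4²) = 5.122; the cylinder at (8, 10): section is a regular 12-gon, circumradius r=6; Combining (union): the 2 present regions are separate (no shared area or edge), so areas and boundary lengths simply add and each stays a separate island — 2 connected regions. Overall, the cross-section has 2 separate islands. The nearest boundary edge runs (2.00, 10.00)→(2.80, 13.00); distance from the point to it = 0.30 mm. (Shell/infill is judged within the island containing the point — the largest one.) The point is inside the cross-section, 0.30 mm from the nearest boundary — within the 0.8 mm shell band (2 × 0.4).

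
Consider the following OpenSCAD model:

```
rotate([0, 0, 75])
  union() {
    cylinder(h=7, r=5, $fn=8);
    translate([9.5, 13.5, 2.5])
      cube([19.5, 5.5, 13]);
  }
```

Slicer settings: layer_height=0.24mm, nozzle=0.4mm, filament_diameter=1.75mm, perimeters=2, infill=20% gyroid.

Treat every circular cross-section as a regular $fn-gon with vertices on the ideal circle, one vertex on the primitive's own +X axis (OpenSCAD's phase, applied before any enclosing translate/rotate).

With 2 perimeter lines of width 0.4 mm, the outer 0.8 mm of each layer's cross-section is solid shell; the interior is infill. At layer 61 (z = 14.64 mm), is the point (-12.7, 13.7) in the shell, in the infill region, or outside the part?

shell

At z = 14.64 mm: the cylinder does not reach this height (z outside [0, 7]); the cube at (9.5, 13.5) is present — its section is the full 19.5×5.5 rectangle; Taking the union: only the 19.5×5.5 cube at (9.5, 13.5) is present, so the union is just that shape — 1 connected region; (whole slice rotated 75° about Z — lengths, areas and connectivity unchanged). Overall, the cross-section is a single solid region. Undo the 75° rotation: the query point maps to (9.946, 15.813) in the un-rotated model frame. The nearest boundary edge runs (9.50, 19.00)→(9.50, 13.50); distance from the point to it = 0.45 mm. The point is inside the cross-section, 0.45 mm from the nearest boundary — within the 0.8 mm shell band (2 × 0.4).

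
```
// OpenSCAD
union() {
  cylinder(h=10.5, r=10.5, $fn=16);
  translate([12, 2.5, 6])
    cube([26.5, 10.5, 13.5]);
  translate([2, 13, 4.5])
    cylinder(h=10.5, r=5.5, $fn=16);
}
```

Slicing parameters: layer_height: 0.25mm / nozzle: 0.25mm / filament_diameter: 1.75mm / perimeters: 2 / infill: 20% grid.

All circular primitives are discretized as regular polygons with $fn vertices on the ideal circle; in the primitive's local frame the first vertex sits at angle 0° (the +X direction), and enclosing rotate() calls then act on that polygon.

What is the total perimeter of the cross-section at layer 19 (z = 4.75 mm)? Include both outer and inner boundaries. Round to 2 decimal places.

At z = 4.75 mm: the cylinder: section is a regular 16-gon, circumradius r=10.5 (perimeter = 2·16·10.500·sin(180°/16) = 65.55 mm); the cube at (12, 2.5) does not reach this height (z outside [6, 19.5]); the r=5.5 cylinder at (2, 13) contributes a regular 16-gon of circumradius 5.5 (perimeter = 2·16·5.500·sin(180°/16) = 34.34 mm); Taking the union: the regions partially overlap (shared area 14.67 mm²), so the edge portions inside another operand are dropped and the merged outline is re-measured after clipping — boundary = 82.53 mm. Overall, the cross-section is a single solid region. Total boundary length (outer) = 82.53 mm.

82.53 mm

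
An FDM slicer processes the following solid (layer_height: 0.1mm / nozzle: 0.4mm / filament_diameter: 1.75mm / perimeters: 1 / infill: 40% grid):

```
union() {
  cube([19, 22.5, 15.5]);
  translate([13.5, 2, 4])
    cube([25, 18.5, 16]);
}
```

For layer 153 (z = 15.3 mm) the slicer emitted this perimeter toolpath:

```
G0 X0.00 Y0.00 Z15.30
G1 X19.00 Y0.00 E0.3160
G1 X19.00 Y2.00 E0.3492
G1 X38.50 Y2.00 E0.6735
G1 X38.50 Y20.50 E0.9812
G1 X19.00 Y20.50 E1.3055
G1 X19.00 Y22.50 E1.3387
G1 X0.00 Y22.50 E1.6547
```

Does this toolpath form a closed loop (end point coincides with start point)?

Start point (G0): (0.00, 0.00). End point (last G1): the path does not return to the start — open.

no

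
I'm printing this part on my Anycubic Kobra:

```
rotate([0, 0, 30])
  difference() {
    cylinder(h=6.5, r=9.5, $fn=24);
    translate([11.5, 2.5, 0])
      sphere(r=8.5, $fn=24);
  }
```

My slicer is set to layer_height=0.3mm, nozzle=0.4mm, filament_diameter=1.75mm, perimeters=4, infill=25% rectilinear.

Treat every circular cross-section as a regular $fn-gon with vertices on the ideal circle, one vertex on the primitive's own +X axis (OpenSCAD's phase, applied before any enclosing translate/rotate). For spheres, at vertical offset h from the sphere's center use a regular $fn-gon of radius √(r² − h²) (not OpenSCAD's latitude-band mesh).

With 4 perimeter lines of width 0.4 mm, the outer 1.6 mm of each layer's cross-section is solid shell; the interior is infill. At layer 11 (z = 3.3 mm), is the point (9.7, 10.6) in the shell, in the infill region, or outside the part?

At z = 3.3 mm: the cylinder: section is a regular 24-gon, circumradius r=9.5; the sphere at (11.5, 2.5): section is a regular 24-gon, circumradius = √(r²−h²) = √(8.5²−3.3²) = 7.833; After the difference (first − rest): starting from the r=9.5 cylinder, the r=8.5 sphere at (11.5, 2.5) partially overlaps it — only the 47.20 mm² overlap (of its 190.57 mm²) is removed, clipping the outline — 1 connected region; (rotated 30° about Z; rotation is an isometry so areas/perimeters/island counts are preserved). Overall, the cross-section is a single solid region. Undo the 30° rotation: the query point maps to (13.700, 4.330) in the un-rotated model frame. The nearest boundary edge runs (4.75, 8.23)→(5.60, 7.57); distance from the point to it = 8.72 mm. The point is not inside any of the regions above, so it lies outside the cross-section (8.72 mm from the nearest boundary).

outside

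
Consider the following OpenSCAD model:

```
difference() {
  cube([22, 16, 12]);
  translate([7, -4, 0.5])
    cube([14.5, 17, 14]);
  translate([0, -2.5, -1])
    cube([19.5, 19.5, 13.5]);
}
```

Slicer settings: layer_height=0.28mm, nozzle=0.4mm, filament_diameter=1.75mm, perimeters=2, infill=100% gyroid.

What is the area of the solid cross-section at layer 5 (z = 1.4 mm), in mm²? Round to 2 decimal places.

At z = 1.4 mm: the 22×16 cube contributes its full rectangle (area 352.00 mm²); the 14.5×17 cube at (7, -4) contributes its full rectangle (area 246.50 mm²); the cube at (0, -2.5) is present — its section is the full 19.5×19.5 rectangle (area 380.25 mm²); Taking the first minus the rest: starting from the 22×16 cube (352.00 mm²), the 14.5×17 cube at (7, -4) partially overlaps it — only the 188.50 mm² overlap (of its 246.50 mm²) is removed, clipping the outline; the 19.5×19.5 cube at (0, -2.5) partially overlaps it — only the 149.50 mm² overlap (of its 380.25 mm²) is removed, clipping the outline — area = 14.00 mm². Overall, the cross-section is a single solid region. Net area = 14.00 mm².

14.00 mm²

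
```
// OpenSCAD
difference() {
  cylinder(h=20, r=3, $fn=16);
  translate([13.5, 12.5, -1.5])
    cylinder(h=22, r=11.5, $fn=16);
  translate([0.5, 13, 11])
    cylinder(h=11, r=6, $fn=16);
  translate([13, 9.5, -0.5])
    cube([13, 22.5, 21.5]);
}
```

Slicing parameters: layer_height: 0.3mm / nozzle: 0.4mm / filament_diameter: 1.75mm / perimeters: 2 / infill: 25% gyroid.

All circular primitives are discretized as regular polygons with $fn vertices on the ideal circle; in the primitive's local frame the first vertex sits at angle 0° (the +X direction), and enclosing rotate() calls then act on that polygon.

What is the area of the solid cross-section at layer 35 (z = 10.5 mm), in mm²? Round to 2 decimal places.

27.55 mm²

At z = 10.5 mm: the cylinder: section is a regular 16-gon, circumradius r=3 (area = (16/2)·3.000²·sin(360°/16) = 27.55 mm²); the r=11.5 cylinder at (13.5, 12.5) gives a regular 16-gon of circumradius 11.5 (constant along its height) (area = (16/2)·11.500²·sin(360°/16) = 404.88 mm²); the cylinder at (0.5, 13) is absent (z outside [11, 22]); the 13×22.5 cube at (13, 9.5) contributes its full rectangle (area 292.50 mm²); Taking the first minus the rest: starting from the r=3 cylinder (27.55 mm²), the r=11.5 cylinder at (13.5, 12.5) misses the remaining region (no effect); the 13×22.5 cube at (13, 9.5) misses the remaining region (no effect) — area = 27.55 mm². Overall, the cross-section is a single solid region. Net area = 27.55 mm².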